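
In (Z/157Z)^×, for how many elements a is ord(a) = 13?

φ(157) = 157 − 1 = 156 = 2^2 · 3 · 13.
Since (Z/157Z)^× is cyclic of order 156, the number of elements of order d is φ(d) when d | 156 and 0 otherwise.
13 | 156, and φ(13) = 13 − 1 = 12.

12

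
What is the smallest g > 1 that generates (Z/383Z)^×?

φ(383) = 383 − 1 = 382 = 2 · 191.
g is a primitive root iff g^(382/q) ≢ 1 (mod 383) for each prime q ∈ {2, 191}.
g = 2: 2^191 ≡ 1 — hits 1, so not a primitive root.
g = 3: 3^191 ≡ 1 — hits 1, so not a primitive root.
g = 4: 4^191 ≡ 1 — hits 1, so not a primitive root.
g = 5: 5^191 ≡ 382; 5^2 ≡ 25 — none is 1, so 5 is a primitive root.
So 5 is the smallest generator of (Z/383Z)^×.

5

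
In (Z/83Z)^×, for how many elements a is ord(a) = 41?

40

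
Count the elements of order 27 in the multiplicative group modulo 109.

φ(109) = 109 − 1 = 108 = 2^2 · 3^3.
Since (Z/109Z)^× is cyclic of order 108, the number of elements of order d is φ(d) when d | 108 and 0 otherwise.
27 = 3^3 divides 108, and φ(27) = 18.

18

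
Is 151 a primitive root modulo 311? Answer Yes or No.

Yes

φ(311) = 311 − 1 = 310 = 2 · 5 · 31.
It suffices to check that the order of 151 is not a proper divisor of 310: compute 151^(310/q) for q ∈ {2, 5, 31}.
151^155 ≡ 310 (mod 311)  [q = 2: ≢ 1 ✓]
151^62 ≡ 36 (mod 311)  [q = 5: ≢ 1 ✓]
151^10 ≡ 121 (mod 311)  [q = 31: ≢ 1 ✓]
All checks pass, so 151 has order 310 and is a primitive root modulo 311.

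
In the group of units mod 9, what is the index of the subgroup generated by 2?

1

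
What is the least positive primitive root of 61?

2

φ(61) = 61 − 1 = 60 = 2^2 · 3 · 5.
g is a primitive root iff g^(60/q) ≢ 1 (mod 61) for each prime q ∈ {2, 3, 5}.
g = 2: 2^30 ≡ 60; 2^20 ≡ 47; 2^12 ≡ 9 — none is 1, so 2 is a primitive root.
So 2 is the smallest generator of (Z/61Z)^×.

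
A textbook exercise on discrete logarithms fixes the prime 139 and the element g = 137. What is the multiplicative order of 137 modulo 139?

By Lagrange's theorem, ord_139(137) divides φ(139) = 139 − 1 = 138 = 2 · 3 · 23.
Divisors of 138: 1, 2, 3, 6, 23, 46, 69, 138.
Test each divisor d:
137^1 ≡ 137
137^2 ≡ 4
137^3 ≡ 131
137^6 ≡ 64
137^23 ≡ 42
137^46 ≡ 96
137^69 ≡ 1
Therefore the multiplicative order of 137 modulo 139 is 69.

69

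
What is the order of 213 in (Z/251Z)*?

ord(213) | φ(251) = 251 − 1 = 250 = 2 · 5^3.
Divisors of 250: 1, 2, 5, 10, 25, 50, 125, 250.
Check 213^d mod 251 for each divisor in increasing order:
213^1 ≡ 213
213^2 ≡ 189
213^5 ≡ 10
213^10 ≡ 100
213^25 ≡ 102
213^50 ≡ 113
213^125 ≡ 250
213^250 ≡ 1
So ord_251(213) = 250.

250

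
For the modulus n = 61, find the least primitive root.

φ(61) = 61 − 1 = 60 = 2^2 · 3 · 5.
Test candidates g = 2, 3, … against the prime factors q ∈ {2, 3, 5} of φ(61): g is a generator iff g^(60/q) ≢ 1 for every such q.
g = 2: 2^30 ≡ 60; 2^20 ≡ 47; 2^12 ≡ 9 — none is 1, so 2 is a primitive root.
So 2 is the smallest generator of (Z/61Z)^×.

2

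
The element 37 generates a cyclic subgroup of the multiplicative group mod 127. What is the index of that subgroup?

14

Since 37 ∈ (Z/127Z)^×, its order divides φ(127) = 127 − 1 = 126 = 2 · 3^2 · 7.
Divisors of 126: 1, 2, 3, 6, 7, 9, 14, 18, 21, 42, 63, 126.
Check 37^d mod 127 for each divisor in increasing order:
37^1 ≡ 37 (mod 127)
37^2 ≡ 99 (mod 127)
37^3 ≡ 107 (mod 127)
37^6 ≡ 19 (mod 127)
37^7 ≡ 68 (mod 127)
37^9 ≡ 1 (mod 127) ✓
The order of 37 is 9, so the subgroup it generates has 9 elements.
Index = |(Z/127Z)^×| / |⟨37⟩| = 126 / 9 = 14.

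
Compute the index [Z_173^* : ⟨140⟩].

4

ord(140) | φ(173) = 173 − 1 = 172 = 2^2 · 43.
Divisors of 172: 1, 2, 4, 43, 86, 172.
Compute 140^d (mod 173) for the divisors d until we hit 1:
140^1 ≡ 140 (mod 173)
140^2 ≡ 51 (mod 173)
140^4 ≡ 6 (mod 173)
140^43 ≡ 1 (mod 173) ✓
Thus |⟨140⟩| = ord(140) = 43.
Index = |(Z/173Z)^×| / |⟨140⟩| = 172 / 43 = 4.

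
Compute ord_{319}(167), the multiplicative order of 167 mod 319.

The order of 167 must divide φ(319) = φ(11·29) = (11−1)·(29−1) = 10·28 = 280 = 2^3 · 5 · 7.
Divisors of 280: 1, 2, 4, 5, 7, 8, 10, 14, 20, 28, 35, 40, 56, 70, 140, 280.
Evaluate successive powers at the divisors of 280:
167^1 ≡ 167 (mod 319)
167^2 ≡ 136 (mod 319)
167^4 ≡ 313 (mod 319)
167^5 ≡ 274 (mod 319)
167^7 ≡ 260 (mod 319)
167^8 ≡ 36 (mod 319)
167^10 ≡ 111 (mod 319)
167^14 ≡ 291 (mod 319)
167^20 ≡ 199 (mod 319)
167^28 ≡ 146 (mod 319)
167^35 ≡ 318 (mod 319)
167^40 ≡ 45 (mod 319)
167^56 ≡ 262 (mod 319)
167^70 ≡ 1 (mod 319) ✓
The smallest such exponent is 70, so the order of 167 is 70.

70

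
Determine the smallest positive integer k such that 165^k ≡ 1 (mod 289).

272

ord(165) | φ(289) = φ(17^2) = 17·(17−1) = 272 = 2^4 · 17.
Divisors of 272: 1, 2, 4, 8, 16, 17, 34, 68, 136, 272.
Test each divisor d:
165^1 ≡ 165 (mod 289)
165^2 ≡ 59 (mod 289)
165^4 ≡ 13 (mod 289)
165^8 ≡ 169 (mod 289)
165^16 ≡ 239 (mod 289)
165^17 ≡ 131 (mod 289)
165^34 ≡ 110 (mod 289)
165^68 ≡ 251 (mod 289)
165^136 ≡ 288 (mod 289)
165^272 ≡ 1 (mod 289) ✓
So ord_289(165) = 272.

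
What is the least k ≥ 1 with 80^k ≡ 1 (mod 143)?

ord(80) | φ(143) = φ(11·13) = (11−1)·(13−1) = 10·12 = 120 = 2^3 · 3 · 5.
Divisors of 120: 1, 2, 3, 4, 5, 6, 8, 10, 12, 15, 20, 24, 30, 40, 60, 120.
Test each divisor d:
80^1 ≡ 80
80^2 ≡ 108
80^3 ≡ 60
80^4 ≡ 81
80^5 ≡ 45
80^6 ≡ 25
80^8 ≡ 126
80^10 ≡ 23
80^12 ≡ 53
80^15 ≡ 34
80^20 ≡ 100
80^24 ≡ 92
80^30 ≡ 12
80^40 ≡ 133
80^60 ≡ 1
Therefore the multiplicative order of 80 modulo 143 is 60.

60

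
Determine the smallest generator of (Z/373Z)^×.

2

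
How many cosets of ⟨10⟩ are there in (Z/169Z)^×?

2

The order of 10 must divide φ(169) = φ(13^2) = 13·(13−1) = 156 = 2^2 · 3 · 13.
Divisors of 156: 1, 2, 3, 4, 6, 12, 13, 26, 39, 52, 78, 156.
Evaluate successive powers at the divisors of 156:
10^1 ≡ 10 (mod 169)
10^2 ≡ 100 (mod 169)
10^3 ≡ 155 (mod 169)
10^4 ≡ 29 (mod 169)
10^6 ≡ 27 (mod 169)
10^12 ≡ 53 (mod 169)
10^13 ≡ 23 (mod 169)
10^26 ≡ 22 (mod 169)
10^39 ≡ 168 (mod 169)
10^52 ≡ 146 (mod 169)
10^78 ≡ 1 (mod 169) ✓
Thus |⟨10⟩| = ord(10) = 78.
[(Z/169Z)^× : ⟨10⟩] = 156/78 = 2.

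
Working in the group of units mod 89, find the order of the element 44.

22

By Lagrange's theorem, ord_89(44) divides φ(89) = 89 − 1 = 88 = 2^3 · 11.
Divisors of 88: 1, 2, 4, 8, 11, 22, 44, 88.
Check 44^d mod 89 for each divisor in increasing order:
44^1 ≡ 44 (mod 89)
44^2 ≡ 67 (mod 89)
44^4 ≡ 39 (mod 89)
44^8 ≡ 8 (mod 89)
44^11 ≡ 88 (mod 89)
44^22 ≡ 1 (mod 89) ✓
Therefore the multiplicative order of 44 modulo 89 is 22.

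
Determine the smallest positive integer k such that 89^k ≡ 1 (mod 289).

68

Since 89 ∈ (Z/289Z)^×, its order divides φ(289) = φ(17^2) = 17·(17−1) = 272 = 2^4 · 17.
Divisors of 272: 1, 2, 4, 8, 16, 17, 34, 68, 136, 272.
Compute 89^d (mod 289) for the divisors d until we hit 1:
89^1 ≡ 89 (mod 289)
89^2 ≡ 118 (mod 289)
89^4 ≡ 52 (mod 289)
89^8 ≡ 103 (mod 289)
89^16 ≡ 205 (mod 289)
89^17 ≡ 38 (mod 289)
89^34 ≡ 288 (mod 289)
89^68 ≡ 1 (mod 289) ✓
Therefore the multiplicative order of 89 modulo 289 is 68.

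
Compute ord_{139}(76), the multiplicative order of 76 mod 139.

46

Since 76 ∈ (Z/139Z)^×, its order divides φ(139) = 139 − 1 = 138 = 2 · 3 · 23.
Divisors of 138: 1, 2, 3, 6, 23, 46, 69, 138.
Test each divisor d:
76^1 ≡ 76
76^2 ≡ 77
76^3 ≡ 14
76^6 ≡ 57
76^23 ≡ 138
76^46 ≡ 1
Hence ord(76) = 46.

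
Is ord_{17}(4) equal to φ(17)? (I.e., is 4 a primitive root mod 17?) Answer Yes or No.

No

φ(17) = 17 − 1 = 16 = 2^4.
It suffices to check that the order of 4 is not a proper divisor of 16: compute 4^(16/q) for q ∈ {2}.
4^8 ≡ 1 (mod 17)  [q = 2: ≡ 1 ✗]
The check at q = 2 fails, so 4 generates a proper subgroup.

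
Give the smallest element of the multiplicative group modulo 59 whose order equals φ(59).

φ(59) = 59 − 1 = 58 = 2 · 29.
g is a primitive root iff g^(58/q) ≢ 1 (mod 59) for each prime q ∈ {2, 29}.
g = 2: 2^29 ≡ 58; 2^2 ≡ 4 — none is 1, so 2 is a primitive root.
So 2 is the smallest generator of (Z/59Z)^×.

2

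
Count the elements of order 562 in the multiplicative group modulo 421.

φ(421) = 421 − 1 = 420 = 2^2 · 3 · 5 · 7.
Since (Z/421Z)^× is cyclic of order 420, the number of elements of order d is φ(d) when d | 420 and 0 otherwise.
562 does not divide 420, so no element of (Z/421Z)^× has order 562.

0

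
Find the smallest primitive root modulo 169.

2

φ(169) = φ(13^2) = 13·(13−1) = 156 = 2^2 · 3 · 13.
g is a primitive root iff g^(156/q) ≢ 1 (mod 169) for each prime q ∈ {2, 3, 13}.
g = 2: 2^78 ≡ 168; 2^52 ≡ 146; 2^12 ≡ 40 — none is 1, so 2 is a primitive root.
The smallest primitive root modulo 169 is 2.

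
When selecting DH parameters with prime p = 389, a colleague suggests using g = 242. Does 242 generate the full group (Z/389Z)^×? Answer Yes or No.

Yes

φ(389) = 389 − 1 = 388 = 2^2 · 97.
An element g generates (Z/389Z)^× iff g^(388/q) ≢ 1 (mod 389) for each prime q ∈ {2, 97}.
242^194 ≡ 388 (mod 389)  [q = 2: ≢ 1 ✓]
242^4 ≡ 283 (mod 389)  [q = 97: ≢ 1 ✓]
All checks pass, so 242 has order 388 and is a primitive root modulo 389.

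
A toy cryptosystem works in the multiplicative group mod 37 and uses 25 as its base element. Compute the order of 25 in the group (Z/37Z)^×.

By Lagrange's theorem, ord_37(25) divides φ(37) = 37 − 1 = 36 = 2^2 · 3^2.
Divisors of 36: 1, 2, 3, 4, 6, 9, 12, 18, 36.
Evaluate successive powers at the divisors of 36:
25^1 ≡ 25 (mod 37)
25^2 ≡ 33 (mod 37)
25^3 ≡ 11 (mod 37)
25^4 ≡ 16 (mod 37)
25^6 ≡ 10 (mod 37)
25^9 ≡ 36 (mod 37)
25^12 ≡ 26 (mod 37)
25^18 ≡ 1 (mod 37) ✓
So ord_37(25) = 18.

18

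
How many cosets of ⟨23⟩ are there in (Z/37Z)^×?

3

By Lagrange's theorem, ord_37(23) divides φ(37) = 37 − 1 = 36 = 2^2 · 3^2.
Divisors of 36: 1, 2, 3, 4, 6, 9, 12, 18, 36.
Test each divisor d:
23^1 ≡ 23 (mod 37)
23^2 ≡ 11 (mod 37)
23^3 ≡ 31 (mod 37)
23^4 ≡ 10 (mod 37)
23^6 ≡ 36 (mod 37)
23^9 ≡ 6 (mod 37)
23^12 ≡ 1 (mod 37) ✓
Thus |⟨23⟩| = ord(23) = 12.
Index = |(Z/37Z)^×| / |⟨23⟩| = 36 / 12 = 3.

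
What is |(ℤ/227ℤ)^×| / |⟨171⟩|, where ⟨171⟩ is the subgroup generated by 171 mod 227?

2

ord(171) | φ(227) = 227 − 1 = 226 = 2 · 113.
Divisors of 226: 1, 2, 113, 226.
Evaluate successive powers at the divisors of 226:
171^1 ≡ 171
171^2 ≡ 185
171^113 ≡ 1
So ord_227(171) = 113, hence |⟨171⟩| = 113.
Index = |(Z/227Z)^×| / |⟨171⟩| = 226 / 113 = 2.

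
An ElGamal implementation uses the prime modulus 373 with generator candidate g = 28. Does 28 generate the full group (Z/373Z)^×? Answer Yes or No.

No

φ(373) = 373 − 1 = 372 = 2^2 · 3 · 31.
It suffices to check that the order of 28 is not a proper divisor of 372: compute 28^(372/q) for q ∈ {2, 3, 31}.
28^186 ≡ 1 (mod 373)  [q = 2: ≡ 1 ✗]
28^124 ≡ 88 (mod 373)  [q = 3: ≢ 1 ✓]
28^12 ≡ 189 (mod 373)  [q = 31: ≢ 1 ✓]
28^186 ≡ 1 shows ord(28) | 186, strictly less than φ(373); not a primitive root.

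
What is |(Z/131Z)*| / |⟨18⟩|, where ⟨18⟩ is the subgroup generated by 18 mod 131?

5

By Lagrange's theorem, ord_131(18) divides φ(131) = 131 − 1 = 130 = 2 · 5 · 13.
Divisors of 130: 1, 2, 5, 10, 13, 26, 65, 130.
Check 18^d mod 131 for each divisor in increasing order:
18^1 ≡ 18
18^2 ≡ 62
18^5 ≡ 24
18^10 ≡ 52
18^13 ≡ 130
18^26 ≡ 1
The order of 18 is 26, so the subgroup it generates has 26 elements.
Index = |(Z/131Z)^×| / |⟨18⟩| = 130 / 26 = 5.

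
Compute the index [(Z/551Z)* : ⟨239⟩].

24

The order of 239 must divide φ(551) = φ(19·29) = (19−1)·(29−1) = 18·28 = 504 = 2^3 · 3^2 · 7.
Divisors of 504: 1, 2, 3, 4, 6, 7, 8, 9, 12, 14, 18, 21, 24, 28, 36, 42, 56, 63, 72, 84, 126, 168, 252, 504.
Evaluate successive powers at the divisors of 504:
239^1 ≡ 239 (mod 551)
239^2 ≡ 368 (mod 551)
239^3 ≡ 343 (mod 551)
239^4 ≡ 429 (mod 551)
239^6 ≡ 286 (mod 551)
239^7 ≡ 30 (mod 551)
239^8 ≡ 7 (mod 551)
239^9 ≡ 20 (mod 551)
239^12 ≡ 248 (mod 551)
239^14 ≡ 349 (mod 551)
239^18 ≡ 400 (mod 551)
239^21 ≡ 1 (mod 551) ✓
The order of 239 is 21, so the subgroup it generates has 21 elements.
Index = |(Z/551Z)^×| / |⟨239⟩| = 504 / 21 = 24.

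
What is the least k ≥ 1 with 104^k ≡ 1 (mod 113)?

56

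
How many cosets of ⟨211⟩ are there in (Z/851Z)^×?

24

ord(211) | φ(851) = φ(23·37) = (23−1)·(37−1) = 22·36 = 792 = 2^3 · 3^2 · 11.
Divisors of 792: 1, 2, 3, 4, 6, 8, 9, 11, 12, 18, 22, 24, 33, 36, 44, 66, 72, 88, 99, 132, 198, 264, 396, 792.
Compute 211^d (mod 851) for the divisors d until we hit 1:
211^1 ≡ 211 (mod 851)
211^2 ≡ 269 (mod 851)
211^3 ≡ 593 (mod 851)
211^4 ≡ 26 (mod 851)
211^6 ≡ 186 (mod 851)
211^8 ≡ 676 (mod 851)
211^9 ≡ 519 (mod 851)
211^11 ≡ 47 (mod 851)
211^12 ≡ 556 (mod 851)
211^18 ≡ 445 (mod 851)
211^22 ≡ 507 (mod 851)
211^24 ≡ 223 (mod 851)
211^33 ≡ 1 (mod 851) ✓
So ord_851(211) = 33, hence |⟨211⟩| = 33.
Index = |(Z/851Z)^×| / |⟨211⟩| = 792 / 33 = 24.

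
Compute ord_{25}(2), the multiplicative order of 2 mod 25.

ord(2) | φ(25) = φ(5^2) = 5·(5−1) = 20 = 2^2 · 5.
Divisors of 20: 1, 2, 4, 5, 10, 20.
Check 2^d mod 25 for each divisor in increasing order:
2^1 ≡ 2 (mod 25)
2^2 ≡ 4 (mod 25)
2^4 ≡ 16 (mod 25)
2^5 ≡ 7 (mod 25)
2^10 ≡ 24 (mod 25)
2^20 ≡ 1 (mod 25) ✓
Therefore the multiplicative order of 2 modulo 25 is 20.

20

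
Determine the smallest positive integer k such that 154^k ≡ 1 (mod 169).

156

Since 154 ∈ (Z/169Z)^×, its order divides φ(169) = φ(13^2) = 13·(13−1) = 156 = 2^2 · 3 · 13.
Divisors of 156: 1, 2, 3, 4, 6, 12, 13, 26, 39, 52, 78, 156.
Check 154^d mod 169 for each divisor in increasing order:
154^1 ≡ 154
154^2 ≡ 56
154^3 ≡ 5
154^4 ≡ 94
154^6 ≡ 25
154^12 ≡ 118
154^13 ≡ 89
154^26 ≡ 147
154^39 ≡ 70
154^52 ≡ 146
154^78 ≡ 168
154^156 ≡ 1
Hence ord(154) = 156.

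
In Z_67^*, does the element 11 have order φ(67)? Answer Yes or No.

φ(67) = 67 − 1 = 66 = 2 · 3 · 11.
11 is a primitive root mod 67 iff 11^(φ(67)/q) ≢ 1 for every prime q | φ(67), i.e. q ∈ {2, 3, 11}.
11^33 ≡ 66 (mod 67)  [q = 2: ≢ 1 ✓]
11^22 ≡ 29 (mod 67)  [q = 3: ≢ 1 ✓]
11^6 ≡ 14 (mod 67)  [q = 11: ≢ 1 ✓]
None equal 1, so ord_67(11) = 66: 11 is a primitive root.

Yes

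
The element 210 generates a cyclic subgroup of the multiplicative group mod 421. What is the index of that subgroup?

By Lagrange's theorem, ord_421(210) divides φ(421) = 421 − 1 = 420 = 2^2 · 3 · 5 · 7.
Divisors of 420: 1, 2, 3, 4, 5, 6, 7, 10, 12, 14, 15, 20, 21, 28, 30, 35, 42, 60, 70, 84, 105, 140, 210, 420.
Compute 210^d (mod 421) for the divisors d until we hit 1:
210^1 ≡ 210 (mod 421)
210^2 ≡ 316 (mod 421)
210^3 ≡ 263 (mod 421)
210^4 ≡ 79 (mod 421)
210^5 ≡ 171 (mod 421)
210^6 ≡ 125 (mod 421)
210^7 ≡ 148 (mod 421)
210^10 ≡ 192 (mod 421)
210^12 ≡ 48 (mod 421)
210^14 ≡ 12 (mod 421)
210^15 ≡ 415 (mod 421)
210^20 ≡ 237 (mod 421)
210^21 ≡ 92 (mod 421)
210^28 ≡ 144 (mod 421)
210^30 ≡ 36 (mod 421)
210^35 ≡ 262 (mod 421)
210^42 ≡ 44 (mod 421)
210^60 ≡ 33 (mod 421)
210^70 ≡ 21 (mod 421)
210^84 ≡ 252 (mod 421)
210^105 ≡ 29 (mod 421)
210^140 ≡ 20 (mod 421)
210^210 ≡ 420 (mod 421)
210^420 ≡ 1 (mod 421) ✓
Thus |⟨210⟩| = ord(210) = 420.
Index = |(Z/421Z)^×| / |⟨210⟩| = 420 / 420 = 1.

1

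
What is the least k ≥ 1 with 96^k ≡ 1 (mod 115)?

The order of 96 must divide φ(115) = φ(5·23) = (5−1)·(23−1) = 4·22 = 88 = 2^3 · 11.
Divisors of 88: 1, 2, 4, 8, 11, 22, 44, 88.
Compute 96^d (mod 115) for the divisors d until we hit 1:
96^1 ≡ 96 (mod 115)
96^2 ≡ 16 (mod 115)
96^4 ≡ 26 (mod 115)
96^8 ≡ 101 (mod 115)
96^11 ≡ 1 (mod 115) ✓
So ord_115(96) = 11.

11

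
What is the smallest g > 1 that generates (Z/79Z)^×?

φ(79) = 79 − 1 = 78 = 2 · 3 · 13.
Test candidates g = 2, 3, … against the prime factors q ∈ {2, 3, 13} of φ(79): g is a generator iff g^(78/q) ≢ 1 for every such q.
g = 2: 2^39 ≡ 1 — hits 1, so not a primitive root.
g = 3: 3^39 ≡ 78; 3^26 ≡ 23; 3^6 ≡ 18 — none is 1, so 3 is a primitive root.
The smallest primitive root modulo 79 is 3.

3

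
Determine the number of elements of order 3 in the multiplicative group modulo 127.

φ(127) = 127 − 1 = 126 = 2 · 3^2 · 7.
In a cyclic group of order 126, there are φ(d) elements of order d for each divisor d of 126, and zero for non-divisors.
3 | 126, and φ(3) = 3 − 1 = 2.

2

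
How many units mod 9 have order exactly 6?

φ(9) = φ(3^2) = 3·(3−1) = 6 = 2 · 3.
(Z/9Z)^× is cyclic (|G| = 6); a cyclic group of order m has exactly φ(d) elements of each order d | m, and none otherwise.
6 = 2 · 3 divides 6, and φ(6) = 2.

2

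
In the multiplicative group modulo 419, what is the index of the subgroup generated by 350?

19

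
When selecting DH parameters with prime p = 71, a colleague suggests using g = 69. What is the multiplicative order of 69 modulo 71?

The order of 69 must divide φ(71) = 71 − 1 = 70 = 2 · 5 · 7.
Divisors of 70: 1, 2, 5, 7, 10, 14, 35, 70.
Test each divisor d:
69^1 ≡ 69 (mod 71)
69^2 ≡ 4 (mod 71)
69^5 ≡ 39 (mod 71)
69^7 ≡ 14 (mod 71)
69^10 ≡ 30 (mod 71)
69^14 ≡ 54 (mod 71)
69^35 ≡ 70 (mod 71)
69^70 ≡ 1 (mod 71) ✓
The smallest such exponent is 70, so the order of 69 is 70.

70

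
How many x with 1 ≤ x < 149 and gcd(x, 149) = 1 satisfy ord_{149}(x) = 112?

0

φ(149) = 149 − 1 = 148 = 2^2 · 37.
Since (Z/149Z)^× is cyclic of order 148, the number of elements of order d is φ(d) when d | 148 and 0 otherwise.
112 does not divide 148, so no element of (Z/149Z)^× has order 112.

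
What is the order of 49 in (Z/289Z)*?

136

ord(49) | φ(289) = φ(17^2) = 17·(17−1) = 272 = 2^4 · 17.
Divisors of 272: 1, 2, 4, 8, 16, 17, 34, 68, 136, 272.
Compute 49^d (mod 289) for the divisors d until we hit 1:
49^1 ≡ 49 (mod 289)
49^2 ≡ 89 (mod 289)
49^4 ≡ 118 (mod 289)
49^8 ≡ 52 (mod 289)
49^16 ≡ 103 (mod 289)
49^17 ≡ 134 (mod 289)
49^34 ≡ 38 (mod 289)
49^68 ≡ 288 (mod 289)
49^136 ≡ 1 (mod 289) ✓
Therefore the multiplicative order of 49 modulo 289 is 136.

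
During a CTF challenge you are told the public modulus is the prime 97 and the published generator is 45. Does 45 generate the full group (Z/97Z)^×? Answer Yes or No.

No

φ(97) = 97 − 1 = 96 = 2^5 · 3.
It suffices to check that the order of 45 is not a proper divisor of 96: compute 45^(96/q) for q ∈ {2, 3}.
45^48 ≡ 96 (mod 97)  [q = 2: ≢ 1 ✓]
45^32 ≡ 1 (mod 97)  [q = 3: ≡ 1 ✗]
Since 45^32 ≡ 1, the order of 45 divides 32 < 96, so 45 is not a primitive root.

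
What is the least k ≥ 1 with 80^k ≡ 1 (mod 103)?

34

The order of 80 must divide φ(103) = 103 − 1 = 102 = 2 · 3 · 17.
Divisors of 102: 1, 2, 3, 6, 17, 34, 51, 102.
Compute 80^d (mod 103) for the divisors d until we hit 1:
80^1 ≡ 80 (mod 103)
80^2 ≡ 14 (mod 103)
80^3 ≡ 90 (mod 103)
80^6 ≡ 66 (mod 103)
80^17 ≡ 102 (mod 103)
80^34 ≡ 1 (mod 103) ✓
So ord_103(80) = 34.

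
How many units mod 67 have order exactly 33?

20

φ(67) = 67 − 1 = 66 = 2 · 3 · 11.
In a cyclic group of order 66, there are φ(d) elements of order d for each divisor d of 66, and zero for non-divisors.
33 = 3 · 11 divides 66, and φ(33) = 20.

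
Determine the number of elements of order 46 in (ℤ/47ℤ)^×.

22

φ(47) = 47 − 1 = 46 = 2 · 23.
Since (Z/47Z)^× is cyclic of order 46, the number of elements of order d is φ(d) when d | 46 and 0 otherwise.
46 = 2 · 23 divides 46, and φ(46) = 22.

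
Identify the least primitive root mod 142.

φ(142) = φ(2)·φ(71) = 1·70 = 70 = 2 · 5 · 7.
Test candidates g = 2, 3, … against the prime factors q ∈ {2, 5, 7} of φ(142): g is a generator iff g^(70/q) ≢ 1 for every such q.
g = 2: gcd(2, 142) = 2 > 1, not a unit — skip.
g = 3: 3^35 ≡ 1 — hits 1, so not a primitive root.
g = 4: gcd(4, 142) = 2 > 1, not a unit — skip.
g = 5: 5^35 ≡ 1 — hits 1, so not a primitive root.
g = 6: gcd(6, 142) = 2 > 1, not a unit — skip.
g = 7: 7^35 ≡ 141; 7^14 ≡ 125; 7^10 ≡ 45 — none is 1, so 7 is a primitive root.
Hence the least primitive root of 142 is 7.

7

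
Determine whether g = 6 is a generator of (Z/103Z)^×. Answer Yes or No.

φ(103) = 103 − 1 = 102 = 2 · 3 · 17.
6 is a primitive root mod 103 iff 6^(φ(103)/q) ≢ 1 for every prime q | φ(103), i.e. q ∈ {2, 3, 17}.
6^51 ≡ 102 (mod 103)  [q = 2: ≢ 1 ✓]
6^34 ≡ 46 (mod 103)  [q = 3: ≢ 1 ✓]
6^6 ≡ 100 (mod 103)  [q = 17: ≢ 1 ✓]
None equal 1, so ord_103(6) = 102: 6 is a primitive root.

Yes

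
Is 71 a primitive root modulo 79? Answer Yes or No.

No

φ(79) = 79 − 1 = 78 = 2 · 3 · 13.
It suffices to check that the order of 71 is not a proper divisor of 78: compute 71^(78/q) for q ∈ {2, 3, 13}.
71^39 ≡ 78 (mod 79)  [q = 2: ≢ 1 ✓]
71^26 ≡ 1 (mod 79)  [q = 3: ≡ 1 ✗]
71^6 ≡ 22 (mod 79)  [q = 13: ≢ 1 ✓]
The check at q = 3 fails, so 71 generates a proper subgroup.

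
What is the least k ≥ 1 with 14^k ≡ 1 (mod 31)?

15

By Lagrange's theorem, ord_31(14) divides φ(31) = 31 − 1 = 30 = 2 · 3 · 5.
Divisors of 30: 1, 2, 3, 5, 6, 10, 15, 30.
Test each divisor d:
14^1 ≡ 14 (mod 31)
14^2 ≡ 10 (mod 31)
14^3 ≡ 16 (mod 31)
14^5 ≡ 5 (mod 31)
14^6 ≡ 8 (mod 31)
14^10 ≡ 25 (mod 31)
14^15 ≡ 1 (mod 31) ✓
So ord_31(14) = 15.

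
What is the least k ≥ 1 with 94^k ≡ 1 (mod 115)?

22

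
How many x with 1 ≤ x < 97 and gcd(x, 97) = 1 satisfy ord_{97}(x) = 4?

2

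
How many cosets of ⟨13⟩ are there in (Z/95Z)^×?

The order of 13 must divide φ(95) = φ(5·19) = (5−1)·(19−1) = 4·18 = 72 = 2^3 · 3^2.
Divisors of 72: 1, 2, 3, 4, 6, 8, 9, 12, 18, 24, 36, 72.
Test each divisor d:
13^1 ≡ 13
13^2 ≡ 74
13^3 ≡ 12
13^4 ≡ 61
13^6 ≡ 49
13^8 ≡ 16
13^9 ≡ 18
13^12 ≡ 26
13^18 ≡ 39
13^24 ≡ 11
13^36 ≡ 1
Thus |⟨13⟩| = ord(13) = 36.
The index is φ(95) / ord(13) = 72 / 36 = 2.

2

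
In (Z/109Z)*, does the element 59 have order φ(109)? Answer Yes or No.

Yes

φ(109) = 109 − 1 = 108 = 2^2 · 3^3.
It suffices to check that the order of 59 is not a proper divisor of 108: compute 59^(108/q) for q ∈ {2, 3}.
59^54 ≡ 108 (mod 109)  [q = 2: ≢ 1 ✓]
59^36 ≡ 45 (mod 109)  [q = 3: ≢ 1 ✓]
Every test exponent gives a nontrivial residue, hence 59 generates the full group.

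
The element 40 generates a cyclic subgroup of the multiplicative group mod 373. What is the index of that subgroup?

ord(40) | φ(373) = 373 − 1 = 372 = 2^2 · 3 · 31.
Divisors of 372: 1, 2, 3, 4, 6, 12, 31, 62, 93, 124, 186, 372.
Evaluate successive powers at the divisors of 372:
40^1 ≡ 40 (mod 373)
40^2 ≡ 108 (mod 373)
40^3 ≡ 217 (mod 373)
40^4 ≡ 101 (mod 373)
40^6 ≡ 91 (mod 373)
40^12 ≡ 75 (mod 373)
40^31 ≡ 284 (mod 373)
40^62 ≡ 88 (mod 373)
40^93 ≡ 1 (mod 373) ✓
Thus |⟨40⟩| = ord(40) = 93.
The index is φ(373) / ord(40) = 372 / 93 = 4.

4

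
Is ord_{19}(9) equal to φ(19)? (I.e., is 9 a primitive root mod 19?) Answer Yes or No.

φ(19) = 19 − 1 = 18 = 2 · 3^2.
Test 9^(18/q) mod 19 for each prime factor q of 18:
9^9 ≡ 1 (mod 19)  [q = 2: ≡ 1 ✗]
9^6 ≡ 11 (mod 19)  [q = 3: ≢ 1 ✓]
9^9 ≡ 1 shows ord(9) | 9, strictly less than φ(19); not a primitive root.

No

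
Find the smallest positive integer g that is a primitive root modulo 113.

φ(113) = 113 − 1 = 112 = 2^4 · 7.
g is a primitive root iff g^(112/q) ≢ 1 (mod 113) for each prime q ∈ {2, 7}.
g = 2: 2^56 ≡ 1 — hits 1, so not a primitive root.
g = 3: 3^56 ≡ 112; 3^16 ≡ 49 — none is 1, so 3 is a primitive root.
The smallest primitive root modulo 113 is 3.

3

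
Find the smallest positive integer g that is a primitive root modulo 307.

5

φ(307) = 307 − 1 = 306 = 2 · 3^2 · 17.
g is a primitive root iff g^(306/q) ≢ 1 (mod 307) for each prime q ∈ {2, 3, 17}.
g = 2: 2^153 ≡ 306; 2^102 ≡ 1 — hits 1, so not a primitive root.
g = 3: 3^153 ≡ 306; 3^102 ≡ 1 — hits 1, so not a primitive root.
g = 4: 4^153 ≡ 1 — hits 1, so not a primitive root.
g = 5: 5^153 ≡ 306; 5^102 ≡ 289; 5^18 ≡ 81 — none is 1, so 5 is a primitive root.
Hence the least primitive root of 307 is 5.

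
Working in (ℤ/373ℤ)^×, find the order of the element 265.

186

By Lagrange's theorem, ord_373(265) divides φ(373) = 373 − 1 = 372 = 2^2 · 3 · 31.
Divisors of 372: 1, 2, 3, 4, 6, 12, 31, 62, 93, 124, 186, 372.
Check 265^d mod 373 for each divisor in increasing order:
265^1 ≡ 265 (mod 373)
265^2 ≡ 101 (mod 373)
265^3 ≡ 282 (mod 373)
265^4 ≡ 130 (mod 373)
265^6 ≡ 75 (mod 373)
265^12 ≡ 30 (mod 373)
265^31 ≡ 285 (mod 373)
265^62 ≡ 284 (mod 373)
265^93 ≡ 372 (mod 373)
265^124 ≡ 88 (mod 373)
265^186 ≡ 1 (mod 373) ✓
Therefore the multiplicative order of 265 modulo 373 is 186.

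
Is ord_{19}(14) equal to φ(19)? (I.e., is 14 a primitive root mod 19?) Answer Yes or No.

φ(19) = 19 − 1 = 18 = 2 · 3^2.
It suffices to check that the order of 14 is not a proper divisor of 18: compute 14^(18/q) for q ∈ {2, 3}.
14^9 ≡ 18 (mod 19)  [q = 2: ≢ 1 ✓]
14^6 ≡ 7 (mod 19)  [q = 3: ≢ 1 ✓]
Every test exponent gives a nontrivial residue, hence 14 generates the full group.

Yes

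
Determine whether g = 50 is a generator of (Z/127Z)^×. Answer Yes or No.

No

φ(127) = 127 − 1 = 126 = 2 · 3^2 · 7.
An element g generates (Z/127Z)^× iff g^(126/q) ≢ 1 (mod 127) for each prime q ∈ {2, 3, 7}.
50^63 ≡ 1 (mod 127)  [q = 2: ≡ 1 ✗]
50^42 ≡ 1 (mod 127)  [q = 3: ≡ 1 ✗]
50^18 ≡ 4 (mod 127)  [q = 7: ≢ 1 ✓]
50^63 ≡ 1 shows ord(50) | 63, strictly less than φ(127); not a primitive root.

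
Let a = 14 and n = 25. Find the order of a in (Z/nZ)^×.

ord(14) | φ(25) = φ(5^2) = 5·(5−1) = 20 = 2^2 · 5.
Divisors of 20: 1, 2, 4, 5, 10, 20.
Check 14^d mod 25 for each divisor in increasing order:
14^1 ≡ 14 (mod 25)
14^2 ≡ 21 (mod 25)
14^4 ≡ 16 (mod 25)
14^5 ≡ 24 (mod 25)
14^10 ≡ 1 (mod 25) ✓
Hence ord(14) = 10.

10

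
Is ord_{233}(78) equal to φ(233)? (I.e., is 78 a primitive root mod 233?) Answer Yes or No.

φ(233) = 233 − 1 = 232 = 2^3 · 29.
Test 78^(232/q) mod 233 for each prime factor q of 232:
78^116 ≡ 232 (mod 233)  [q = 2: ≢ 1 ✓]
78^8 ≡ 63 (mod 233)  [q = 29: ≢ 1 ✓]
Every test exponent gives a nontrivial residue, hence 78 generates the full group.

Yes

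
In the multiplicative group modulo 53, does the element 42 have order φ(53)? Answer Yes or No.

φ(53) = 53 − 1 = 52 = 2^2 · 13.
Test 42^(52/q) mod 53 for each prime factor q of 52:
42^26 ≡ 1 (mod 53)  [q = 2: ≡ 1 ✗]
42^4 ≡ 13 (mod 53)  [q = 13: ≢ 1 ✓]
The check at q = 2 fails, so 42 generates a proper subgroup.

No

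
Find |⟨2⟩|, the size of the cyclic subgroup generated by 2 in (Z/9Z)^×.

By Lagrange's theorem, ord_9(2) divides φ(9) = φ(3^2) = 3·(3−1) = 6 = 2 · 3.
Divisors of 6: 1, 2, 3, 6.
Evaluate successive powers at the divisors of 6:
2^1 ≡ 2
2^2 ≡ 4
2^3 ≡ 8
2^6 ≡ 1
Hence ord(2) = 6.

6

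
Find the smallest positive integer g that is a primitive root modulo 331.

φ(331) = 331 − 1 = 330 = 2 · 3 · 5 · 11.
Test candidates g = 2, 3, … against the prime factors q ∈ {2, 3, 5, 11} of φ(331): g is a generator iff g^(330/q) ≢ 1 for every such q.
g = 2: 2^165 ≡ 330; 2^110 ≡ 299; 2^66 ≡ 64; 2^30 ≡ 1 — hits 1, so not a primitive root.
g = 3: 3^165 ≡ 330; 3^110 ≡ 299; 3^66 ≡ 64; 3^30 ≡ 270 — none is 1, so 3 is a primitive root.
So 3 is the smallest generator of (Z/331Z)^×.

3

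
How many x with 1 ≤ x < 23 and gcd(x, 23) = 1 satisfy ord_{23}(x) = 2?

1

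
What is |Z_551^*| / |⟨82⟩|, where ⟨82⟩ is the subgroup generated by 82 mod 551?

8

The order of 82 must divide φ(551) = φ(19·29) = (19−1)·(29−1) = 18·28 = 504 = 2^3 · 3^2 · 7.
Divisors of 504: 1, 2, 3, 4, 6, 7, 8, 9, 12, 14, 18, 21, 24, 28, 36, 42, 56, 63, 72, 84, 126, 168, 252, 504.
Test each divisor d:
82^1 ≡ 82 (mod 551)
82^2 ≡ 112 (mod 551)
82^3 ≡ 368 (mod 551)
82^4 ≡ 422 (mod 551)
82^6 ≡ 429 (mod 551)
82^7 ≡ 465 (mod 551)
82^8 ≡ 111 (mod 551)
82^9 ≡ 286 (mod 551)
82^12 ≡ 7 (mod 551)
82^14 ≡ 233 (mod 551)
82^18 ≡ 248 (mod 551)
82^21 ≡ 349 (mod 551)
82^24 ≡ 49 (mod 551)
82^28 ≡ 291 (mod 551)
82^36 ≡ 343 (mod 551)
82^42 ≡ 30 (mod 551)
82^56 ≡ 378 (mod 551)
82^63 ≡ 1 (mod 551) ✓
Thus |⟨82⟩| = ord(82) = 63.
[(Z/551Z)^× : ⟨82⟩] = 504/63 = 8.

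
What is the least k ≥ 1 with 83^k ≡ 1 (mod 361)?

Since 83 ∈ (Z/361Z)^×, its order divides φ(361) = φ(19^2) = 19·(19−1) = 342 = 2 · 3^2 · 19.
Divisors of 342: 1, 2, 3, 6, 9, 18, 19, 38, 57, 114, 171, 342.
Check 83^d mod 361 for each divisor in increasing order:
83^1 ≡ 83 (mod 361)
83^2 ≡ 30 (mod 361)
83^3 ≡ 324 (mod 361)
83^6 ≡ 286 (mod 361)
83^9 ≡ 248 (mod 361)
83^18 ≡ 134 (mod 361)
83^19 ≡ 292 (mod 361)
83^38 ≡ 68 (mod 361)
83^57 ≡ 1 (mod 361) ✓
Hence ord(83) = 57.

57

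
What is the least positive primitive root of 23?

φ(23) = 23 − 1 = 22 = 2 · 11.
Test candidates g = 2, 3, … against the prime factors q ∈ {2, 11} of φ(23): g is a generator iff g^(22/q) ≢ 1 for every such q.
g = 2: 2^11 ≡ 1 — hits 1, so not a primitive root.
g = 3: 3^11 ≡ 1 — hits 1, so not a primitive root.
g = 4: 4^11 ≡ 1 — hits 1, so not a primitive root.
g = 5: 5^11 ≡ 22; 5^2 ≡ 2 — none is 1, so 5 is a primitive root.
So 5 is the smallest generator of (Z/23Z)^×.

5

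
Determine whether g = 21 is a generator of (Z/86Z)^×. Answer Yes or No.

No

φ(86) = φ(2)·φ(43) = 1·42 = 42 = 2 · 3 · 7.
Test 21^(42/q) mod 86 for each prime factor q of 42:
21^21 ≡ 1 (mod 86)  [q = 2: ≡ 1 ✗]
21^14 ≡ 1 (mod 86)  [q = 3: ≡ 1 ✗]
21^6 ≡ 41 (mod 86)  [q = 7: ≢ 1 ✓]
The check at q = 2 fails, so 21 generates a proper subgroup.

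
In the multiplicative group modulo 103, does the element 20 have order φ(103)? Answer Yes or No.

φ(103) = 103 − 1 = 102 = 2 · 3 · 17.
It suffices to check that the order of 20 is not a proper divisor of 102: compute 20^(102/q) for q ∈ {2, 3, 17}.
20^51 ≡ 102 (mod 103)  [q = 2: ≢ 1 ✓]
20^34 ≡ 46 (mod 103)  [q = 3: ≢ 1 ✓]
20^6 ≡ 23 (mod 103)  [q = 17: ≢ 1 ✓]
All checks pass, so 20 has order 102 and is a primitive root modulo 103.

Yes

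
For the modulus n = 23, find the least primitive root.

φ(23) = 23 − 1 = 22 = 2 · 11.
Test candidates g = 2, 3, … against the prime factors q ∈ {2, 11} of φ(23): g is a generator iff g^(22/q) ≢ 1 for every such q.
g = 2: 2^11 ≡ 1 — hits 1, so not a primitive root.
g = 3: 3^11 ≡ 1 — hits 1, so not a primitive root.
g = 4: 4^11 ≡ 1 — hits 1, so not a primitive root.
g = 5: 5^11 ≡ 22; 5^2 ≡ 2 — none is 1, so 5 is a primitive root.
Hence the least primitive root of 23 is 5.

5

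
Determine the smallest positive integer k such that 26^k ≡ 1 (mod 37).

3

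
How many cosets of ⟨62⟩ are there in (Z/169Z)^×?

Since 62 ∈ (Z/169Z)^×, its order divides φ(169) = φ(13^2) = 13·(13−1) = 156 = 2^2 · 3 · 13.
Divisors of 156: 1, 2, 3, 4, 6, 12, 13, 26, 39, 52, 78, 156.
Test each divisor d:
62^1 ≡ 62 (mod 169)
62^2 ≡ 126 (mod 169)
62^3 ≡ 38 (mod 169)
62^4 ≡ 159 (mod 169)
62^6 ≡ 92 (mod 169)
62^12 ≡ 14 (mod 169)
62^13 ≡ 23 (mod 169)
62^26 ≡ 22 (mod 169)
62^39 ≡ 168 (mod 169)
62^52 ≡ 146 (mod 169)
62^78 ≡ 1 (mod 169) ✓
So ord_169(62) = 78, hence |⟨62⟩| = 78.
The index is φ(169) / ord(62) = 156 / 78 = 2.

2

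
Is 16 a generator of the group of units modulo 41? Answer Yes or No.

φ(41) = 41 − 1 = 40 = 2^3 · 5.
An element g generates (Z/41Z)^× iff g^(40/q) ≢ 1 (mod 41) for each prime q ∈ {2, 5}.
16^20 ≡ 1 (mod 41)  [q = 2: ≡ 1 ✗]
16^8 ≡ 37 (mod 41)  [q = 5: ≢ 1 ✓]
Since 16^20 ≡ 1, the order of 16 divides 20 < 40, so 16 is not a primitive root.

No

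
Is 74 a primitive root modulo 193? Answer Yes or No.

φ(193) = 193 − 1 = 192 = 2^6 · 3.
Test 74^(192/q) mod 193 for each prime factor q of 192:
74^96 ≡ 192 (mod 193)  [q = 2: ≢ 1 ✓]
74^64 ≡ 1 (mod 193)  [q = 3: ≡ 1 ✗]
74^64 ≡ 1 shows ord(74) | 64, strictly less than φ(193); not a primitive root.

No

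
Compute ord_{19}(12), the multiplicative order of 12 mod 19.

6

ord(12) | φ(19) = 19 − 1 = 18 = 2 · 3^2.
Divisors of 18: 1, 2, 3, 6, 9, 18.
Test each divisor d:
12^1 ≡ 12
12^2 ≡ 11
12^3 ≡ 18
12^6 ≡ 1
So ord_19(12) = 6.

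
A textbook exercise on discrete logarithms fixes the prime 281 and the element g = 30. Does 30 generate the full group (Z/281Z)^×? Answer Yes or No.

Yes

φ(281) = 281 − 1 = 280 = 2^3 · 5 · 7.
Test 30^(280/q) mod 281 for each prime factor q of 280:
30^140 ≡ 280 (mod 281)  [q = 2: ≢ 1 ✓]
30^56 ≡ 86 (mod 281)  [q = 5: ≢ 1 ✓]
30^40 ≡ 79 (mod 281)  [q = 7: ≢ 1 ✓]
Every test exponent gives a nontrivial residue, hence 30 generates the full group.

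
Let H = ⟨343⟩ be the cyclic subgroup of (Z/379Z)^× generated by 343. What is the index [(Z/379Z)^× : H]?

3

By Lagrange's theorem, ord_379(343) divides φ(379) = 379 − 1 = 378 = 2 · 3^3 · 7.
Divisors of 378: 1, 2, 3, 6, 7, 9, 14, 18, 21, 27, 42, 54, 63, 126, 189, 378.
Check 343^d mod 379 for each divisor in increasing order:
343^1 ≡ 343 (mod 379)
343^2 ≡ 159 (mod 379)
343^3 ≡ 340 (mod 379)
343^6 ≡ 5 (mod 379)
343^7 ≡ 199 (mod 379)
343^9 ≡ 184 (mod 379)
343^14 ≡ 185 (mod 379)
343^18 ≡ 125 (mod 379)
343^21 ≡ 52 (mod 379)
343^27 ≡ 260 (mod 379)
343^42 ≡ 51 (mod 379)
343^54 ≡ 138 (mod 379)
343^63 ≡ 378 (mod 379)
343^126 ≡ 1 (mod 379) ✓
The order of 343 is 126, so the subgroup it generates has 126 elements.
[(Z/379Z)^× : ⟨343⟩] = 378/126 = 3.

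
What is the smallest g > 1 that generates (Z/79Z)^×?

φ(79) = 79 − 1 = 78 = 2 · 3 · 13.
Test candidates g = 2, 3, … against the prime factors q ∈ {2, 3, 13} of φ(79): g is a generator iff g^(78/q) ≢ 1 for every such q.
g = 2: 2^39 ≡ 1 — hits 1, so not a primitive root.
g = 3: 3^39 ≡ 78; 3^26 ≡ 23; 3^6 ≡ 18 — none is 1, so 3 is a primitive root.
Hence the least primitive root of 79 is 3.

3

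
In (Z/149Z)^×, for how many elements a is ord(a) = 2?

1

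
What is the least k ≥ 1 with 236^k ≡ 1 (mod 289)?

ord(236) | φ(289) = φ(17^2) = 17·(17−1) = 272 = 2^4 · 17.
Divisors of 272: 1, 2, 4, 8, 16, 17, 34, 68, 136, 272.
Test each divisor d:
236^1 ≡ 236 (mod 289)
236^2 ≡ 208 (mod 289)
236^4 ≡ 203 (mod 289)
236^8 ≡ 171 (mod 289)
236^16 ≡ 52 (mod 289)
236^17 ≡ 134 (mod 289)
236^34 ≡ 38 (mod 289)
236^68 ≡ 288 (mod 289)
236^136 ≡ 1 (mod 289) ✓
Hence ord(236) = 136.

136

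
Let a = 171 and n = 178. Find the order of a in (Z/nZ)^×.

ord(171) | φ(178) = φ(2)·φ(89) = 1·88 = 88 = 2^3 · 11.
Divisors of 88: 1, 2, 4, 8, 11, 22, 44, 88.
Compute 171^d (mod 178) for the divisors d until we hit 1:
171^1 ≡ 171
171^2 ≡ 49
171^4 ≡ 87
171^8 ≡ 93
171^11 ≡ 141
171^22 ≡ 123
171^44 ≡ 177
171^88 ≡ 1
So ord_178(171) = 88.

88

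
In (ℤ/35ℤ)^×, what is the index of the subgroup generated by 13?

ord(13) | φ(35) = φ(5·7) = (5−1)·(7−1) = 4·6 = 24 = 2^3 · 3.
Divisors of 24: 1, 2, 3, 4, 6, 8, 12, 24.
Test each divisor d:
13^1 ≡ 13 (mod 35)
13^2 ≡ 29 (mod 35)
13^3 ≡ 27 (mod 35)
13^4 ≡ 1 (mod 35) ✓
So ord_35(13) = 4, hence |⟨13⟩| = 4.
Index = |(Z/35Z)^×| / |⟨13⟩| = 24 / 4 = 6.

6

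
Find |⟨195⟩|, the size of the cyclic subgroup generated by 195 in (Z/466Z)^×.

58

Since 195 ∈ (Z/466Z)^×, its order divides φ(466) = φ(2)·φ(233) = 1·232 = 232 = 2^3 · 29.
Divisors of 232: 1, 2, 4, 8, 29, 58, 116, 232.
Evaluate successive powers at the divisors of 232:
195^1 ≡ 195 (mod 466)
195^2 ≡ 279 (mod 466)
195^4 ≡ 19 (mod 466)
195^8 ≡ 361 (mod 466)
195^29 ≡ 465 (mod 466)
195^58 ≡ 1 (mod 466) ✓
The smallest such exponent is 58, so the order of 195 is 58.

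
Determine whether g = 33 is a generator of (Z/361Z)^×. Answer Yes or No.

φ(361) = φ(19^2) = 19·(19−1) = 342 = 2 · 3^2 · 19.
33 is a primitive root mod 361 iff 33^(φ(361)/q) ≢ 1 for every prime q | φ(361), i.e. q ∈ {2, 3, 19}.
33^171 ≡ 360 (mod 361)  [q = 2: ≢ 1 ✓]
33^114 ≡ 292 (mod 361)  [q = 3: ≢ 1 ✓]
33^18 ≡ 20 (mod 361)  [q = 19: ≢ 1 ✓]
None equal 1, so ord_361(33) = 342: 33 is a primitive root.

Yes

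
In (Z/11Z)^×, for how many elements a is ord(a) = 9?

0

φ(11) = 11 − 1 = 10 = 2 · 5.
In a cyclic group of order 10, there are φ(d) elements of order d for each divisor d of 10, and zero for non-divisors.
Since 9 ∤ 10, the count is 0.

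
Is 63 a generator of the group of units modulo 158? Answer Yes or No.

φ(158) = φ(2)·φ(79) = 1·78 = 78 = 2 · 3 · 13.
It suffices to check that the order of 63 is not a proper divisor of 78: compute 63^(78/q) for q ∈ {2, 3, 13}.
63^39 ≡ 157 (mod 158)  [q = 2: ≢ 1 ✓]
63^26 ≡ 23 (mod 158)  [q = 3: ≢ 1 ✓]
63^6 ≡ 65 (mod 158)  [q = 13: ≢ 1 ✓]
All checks pass, so 63 has order 78 and is a primitive root modulo 158.

Yes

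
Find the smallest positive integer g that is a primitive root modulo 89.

3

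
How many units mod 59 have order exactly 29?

28

φ(59) = 59 − 1 = 58 = 2 · 29.
Since (Z/59Z)^× is cyclic of order 58, the number of elements of order d is φ(d) when d | 58 and 0 otherwise.
29 | 58, and φ(29) = 29 − 1 = 28.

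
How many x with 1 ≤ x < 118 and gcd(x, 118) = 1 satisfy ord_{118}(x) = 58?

φ(118) = φ(2)·φ(59) = 1·58 = 58 = 2 · 29.
(Z/118Z)^× is cyclic (|G| = 58); a cyclic group of order m has exactly φ(d) elements of each order d | m, and none otherwise.
58 = 2 · 29 divides 58, and φ(58) = 28.

28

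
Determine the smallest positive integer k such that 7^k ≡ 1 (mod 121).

110

Since 7 ∈ (Z/121Z)^×, its order divides φ(121) = φ(11^2) = 11·(11−1) = 110 = 2 · 5 · 11.
Divisors of 110: 1, 2, 5, 10, 11, 22, 55, 110.
Check 7^d mod 121 for each divisor in increasing order:
7^1 ≡ 7
7^2 ≡ 49
7^5 ≡ 109
7^10 ≡ 23
7^11 ≡ 40
7^22 ≡ 27
7^55 ≡ 120
7^110 ≡ 1
Therefore the multiplicative order of 7 modulo 121 is 110.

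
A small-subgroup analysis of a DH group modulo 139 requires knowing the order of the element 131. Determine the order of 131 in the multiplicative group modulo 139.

Since 131 ∈ (Z/139Z)^×, its order divides φ(139) = 139 − 1 = 138 = 2 · 3 · 23.
Divisors of 138: 1, 2, 3, 6, 23, 46, 69, 138.
Evaluate successive powers at the divisors of 138:
131^1 ≡ 131 (mod 139)
131^2 ≡ 64 (mod 139)
131^3 ≡ 44 (mod 139)
131^6 ≡ 129 (mod 139)
131^23 ≡ 1 (mod 139) ✓
The smallest such exponent is 23, so the order of 131 is 23.

23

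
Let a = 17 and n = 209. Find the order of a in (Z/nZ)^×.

90

Since 17 ∈ (Z/209Z)^×, its order divides φ(209) = φ(11·19) = (11−1)·(19−1) = 10·18 = 180 = 2^2 · 3^2 · 5.
Divisors of 180: 1, 2, 3, 4, 5, 6, 9, 10, 12, 15, 18, 20, 30, 36, 45, 60, 90, 180.
Compute 17^d (mod 209) for the divisors d until we hit 1:
17^1 ≡ 17
17^2 ≡ 80
17^3 ≡ 106
17^4 ≡ 130
17^5 ≡ 120
17^6 ≡ 159
17^9 ≡ 134
17^10 ≡ 188
17^12 ≡ 201
17^15 ≡ 197
17^18 ≡ 191
17^20 ≡ 23
17^30 ≡ 144
17^36 ≡ 115
17^45 ≡ 153
17^60 ≡ 45
17^90 ≡ 1
The smallest such exponent is 90, so the order of 17 is 90.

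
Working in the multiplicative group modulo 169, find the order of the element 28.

The order of 28 must divide φ(169) = φ(13^2) = 13·(13−1) = 156 = 2^2 · 3 · 13.
Divisors of 156: 1, 2, 3, 4, 6, 12, 13, 26, 39, 52, 78, 156.
Compute 28^d (mod 169) for the divisors d until we hit 1:
28^1 ≡ 28 (mod 169)
28^2 ≡ 108 (mod 169)
28^3 ≡ 151 (mod 169)
28^4 ≡ 3 (mod 169)
28^6 ≡ 155 (mod 169)
28^12 ≡ 27 (mod 169)
28^13 ≡ 80 (mod 169)
28^26 ≡ 147 (mod 169)
28^39 ≡ 99 (mod 169)
28^52 ≡ 146 (mod 169)
28^78 ≡ 168 (mod 169)
28^156 ≡ 1 (mod 169) ✓
Therefore the multiplicative order of 28 modulo 169 is 156.

156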